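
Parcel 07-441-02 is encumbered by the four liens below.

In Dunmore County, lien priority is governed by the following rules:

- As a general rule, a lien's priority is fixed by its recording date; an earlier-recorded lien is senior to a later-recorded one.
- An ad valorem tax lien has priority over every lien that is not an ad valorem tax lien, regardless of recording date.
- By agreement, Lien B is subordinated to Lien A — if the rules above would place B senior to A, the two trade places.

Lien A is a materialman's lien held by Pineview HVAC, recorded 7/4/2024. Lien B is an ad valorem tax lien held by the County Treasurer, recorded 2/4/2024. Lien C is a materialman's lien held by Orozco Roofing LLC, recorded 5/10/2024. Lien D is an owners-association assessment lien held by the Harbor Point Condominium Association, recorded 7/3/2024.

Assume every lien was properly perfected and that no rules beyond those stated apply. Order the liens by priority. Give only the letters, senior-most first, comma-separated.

B is an ad valorem tax lien and takes priority over every other lien.
Remaining liens by effective date: C (5/10/2024), D (7/3/2024), A (7/4/2024).
B would otherwise be senior to A, so under the subordination agreement B and A exchange positions.

A, C, D, B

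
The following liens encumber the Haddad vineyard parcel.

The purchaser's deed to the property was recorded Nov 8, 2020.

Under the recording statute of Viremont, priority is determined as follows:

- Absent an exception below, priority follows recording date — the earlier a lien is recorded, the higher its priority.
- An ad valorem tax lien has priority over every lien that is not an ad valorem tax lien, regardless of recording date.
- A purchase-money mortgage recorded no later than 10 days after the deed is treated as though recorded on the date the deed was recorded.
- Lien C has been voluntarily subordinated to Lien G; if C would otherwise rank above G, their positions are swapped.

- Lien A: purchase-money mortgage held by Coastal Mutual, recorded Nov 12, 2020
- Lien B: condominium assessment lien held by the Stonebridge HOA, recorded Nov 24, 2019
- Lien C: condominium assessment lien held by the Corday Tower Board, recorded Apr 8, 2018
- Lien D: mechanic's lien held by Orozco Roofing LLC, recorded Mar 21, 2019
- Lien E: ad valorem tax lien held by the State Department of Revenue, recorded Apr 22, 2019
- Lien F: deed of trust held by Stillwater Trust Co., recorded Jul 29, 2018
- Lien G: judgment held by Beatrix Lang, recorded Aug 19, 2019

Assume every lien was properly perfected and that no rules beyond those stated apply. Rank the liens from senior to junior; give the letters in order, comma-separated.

Effective dates: A relates back to the deed date Nov 8, 2020.
As an ad valorem tax lien, E is senior to every other lien.
The other liens, earliest effective date first: C (Apr 8, 2018), F (Jul 29, 2018), D (Mar 21, 2019), G (Aug 19, 2019), B (Nov 24, 2019), A (Nov 8, 2020).
Because C would otherwise rank above G, the subordination swaps them.

E, G, F, D, C, B, A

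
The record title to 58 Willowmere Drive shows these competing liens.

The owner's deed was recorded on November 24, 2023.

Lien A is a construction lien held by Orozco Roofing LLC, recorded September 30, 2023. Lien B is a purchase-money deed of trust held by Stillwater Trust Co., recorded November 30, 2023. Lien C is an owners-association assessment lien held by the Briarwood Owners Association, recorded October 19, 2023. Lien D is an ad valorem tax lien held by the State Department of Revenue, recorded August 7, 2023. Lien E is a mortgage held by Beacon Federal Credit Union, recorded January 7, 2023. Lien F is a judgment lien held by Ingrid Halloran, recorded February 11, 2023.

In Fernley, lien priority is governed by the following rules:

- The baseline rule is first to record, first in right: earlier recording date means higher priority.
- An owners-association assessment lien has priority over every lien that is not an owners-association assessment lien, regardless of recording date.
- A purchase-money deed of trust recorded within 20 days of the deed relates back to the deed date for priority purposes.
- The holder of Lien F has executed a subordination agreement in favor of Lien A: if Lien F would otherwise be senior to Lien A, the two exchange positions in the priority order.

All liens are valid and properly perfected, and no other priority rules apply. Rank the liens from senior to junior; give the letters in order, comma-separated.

Adjusting effective dates: B's effective date is the deed date, November 24, 2023.
C is an owners-association assessment lien and takes priority over every other lien.
Remaining liens by effective date: E (January 7, 2023), F (February 11, 2023), D (August 7, 2023), A (September 30, 2023), B (November 24, 2023).
The subordination applies — F was senior to A — so F and A swap.

C, E, A, D, F, B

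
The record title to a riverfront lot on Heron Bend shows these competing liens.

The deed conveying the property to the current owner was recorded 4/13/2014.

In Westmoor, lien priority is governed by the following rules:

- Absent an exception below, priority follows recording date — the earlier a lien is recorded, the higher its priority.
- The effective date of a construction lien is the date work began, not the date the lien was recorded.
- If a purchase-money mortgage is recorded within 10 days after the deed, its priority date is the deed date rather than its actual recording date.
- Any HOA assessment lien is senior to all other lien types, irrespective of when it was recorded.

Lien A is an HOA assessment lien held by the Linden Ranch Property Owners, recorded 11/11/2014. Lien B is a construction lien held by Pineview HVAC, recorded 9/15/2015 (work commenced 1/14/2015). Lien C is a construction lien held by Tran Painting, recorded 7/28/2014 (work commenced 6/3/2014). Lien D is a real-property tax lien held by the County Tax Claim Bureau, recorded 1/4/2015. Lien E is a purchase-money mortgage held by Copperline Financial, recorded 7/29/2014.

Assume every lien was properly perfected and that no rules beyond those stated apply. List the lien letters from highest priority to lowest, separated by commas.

Adjusting effective dates: B's effective date is 1/14/2015, when work began; C relates back to 6/3/2014 (work commenced); E missed the 10-day window (107 days after the deed), so its recording date stands.
A, as an HOA assessment lien, has superpriority and ranks first.
Among the remaining liens, by effective date: C (6/3/2014), E (7/29/2014), D (1/4/2015), B (1/14/2015).

A, C, E, D, B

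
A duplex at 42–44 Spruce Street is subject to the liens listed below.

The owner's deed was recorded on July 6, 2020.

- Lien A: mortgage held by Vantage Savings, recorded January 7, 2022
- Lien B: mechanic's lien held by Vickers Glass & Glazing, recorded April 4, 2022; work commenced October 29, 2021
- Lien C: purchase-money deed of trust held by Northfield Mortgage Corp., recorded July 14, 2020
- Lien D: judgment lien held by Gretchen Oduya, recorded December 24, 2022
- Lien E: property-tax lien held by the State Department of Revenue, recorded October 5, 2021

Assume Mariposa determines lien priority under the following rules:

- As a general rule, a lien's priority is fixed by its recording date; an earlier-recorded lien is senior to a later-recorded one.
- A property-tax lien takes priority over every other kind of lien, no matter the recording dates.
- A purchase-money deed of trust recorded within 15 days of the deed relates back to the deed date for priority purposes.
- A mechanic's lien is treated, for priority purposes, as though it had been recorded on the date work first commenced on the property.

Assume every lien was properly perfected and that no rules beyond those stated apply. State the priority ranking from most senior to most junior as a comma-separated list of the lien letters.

Effective dates: B is treated as recorded October 29, 2021, the work-commencement date; C relates back to the deed date July 6, 2020.
E is a property-tax lien and takes priority over every other lien.
Remaining liens by effective date: C (July 6, 2020), B (October 29, 2021), A (January 7, 2022), D (December 24, 2022).

E, C, B, A, D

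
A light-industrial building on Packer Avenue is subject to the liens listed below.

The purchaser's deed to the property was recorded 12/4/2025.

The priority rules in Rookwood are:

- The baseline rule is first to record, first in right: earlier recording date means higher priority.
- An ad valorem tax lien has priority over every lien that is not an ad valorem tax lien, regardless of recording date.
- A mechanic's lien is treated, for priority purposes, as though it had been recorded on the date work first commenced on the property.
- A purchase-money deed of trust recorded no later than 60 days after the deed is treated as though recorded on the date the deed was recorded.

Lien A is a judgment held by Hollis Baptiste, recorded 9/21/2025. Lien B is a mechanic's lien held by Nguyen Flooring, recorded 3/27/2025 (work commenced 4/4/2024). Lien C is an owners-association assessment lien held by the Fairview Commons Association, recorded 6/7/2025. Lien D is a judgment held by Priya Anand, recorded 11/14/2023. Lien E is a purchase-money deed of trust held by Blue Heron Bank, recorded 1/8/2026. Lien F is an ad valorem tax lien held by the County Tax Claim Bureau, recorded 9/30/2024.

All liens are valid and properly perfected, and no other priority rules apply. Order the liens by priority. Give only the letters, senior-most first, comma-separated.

Adjusting effective dates: B is treated as recorded 4/4/2024, the work-commencement date; E was recorded within the 60-day window, so its effective date is the deed date 12/4/2025.
F is an ad valorem tax lien and takes priority over every other lien.
The other liens, earliest effective date first: D (11/14/2023), B (4/4/2024), C (6/7/2025), A (9/21/2025), E (12/4/2025).

F, D, B, C, A, E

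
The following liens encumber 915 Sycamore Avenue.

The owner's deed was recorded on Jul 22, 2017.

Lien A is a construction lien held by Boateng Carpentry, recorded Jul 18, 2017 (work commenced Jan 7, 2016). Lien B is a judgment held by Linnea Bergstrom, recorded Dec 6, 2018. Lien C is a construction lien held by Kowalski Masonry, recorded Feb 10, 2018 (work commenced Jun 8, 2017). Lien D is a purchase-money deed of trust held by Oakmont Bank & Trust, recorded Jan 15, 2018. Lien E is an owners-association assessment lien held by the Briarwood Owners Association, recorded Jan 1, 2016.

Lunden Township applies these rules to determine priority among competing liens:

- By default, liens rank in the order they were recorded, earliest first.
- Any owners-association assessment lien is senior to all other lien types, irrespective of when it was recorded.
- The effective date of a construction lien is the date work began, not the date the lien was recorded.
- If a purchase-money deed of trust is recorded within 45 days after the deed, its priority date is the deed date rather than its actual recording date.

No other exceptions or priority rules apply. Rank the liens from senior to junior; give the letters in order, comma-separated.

E, A, C, D, B

First, effective dates: A relates back to Jan 7, 2016 (work commenced); C's effective date is Jun 8, 2017, when work began; D was recorded 177 days after the deed — beyond 45 days — so no relation-back applies.
As an owners-association assessment lien, E is senior to every other lien.
Ordering the rest by effective date: A (Jan 7, 2016), C (Jun 8, 2017), D (Jan 15, 2018), B (Dec 6, 2018).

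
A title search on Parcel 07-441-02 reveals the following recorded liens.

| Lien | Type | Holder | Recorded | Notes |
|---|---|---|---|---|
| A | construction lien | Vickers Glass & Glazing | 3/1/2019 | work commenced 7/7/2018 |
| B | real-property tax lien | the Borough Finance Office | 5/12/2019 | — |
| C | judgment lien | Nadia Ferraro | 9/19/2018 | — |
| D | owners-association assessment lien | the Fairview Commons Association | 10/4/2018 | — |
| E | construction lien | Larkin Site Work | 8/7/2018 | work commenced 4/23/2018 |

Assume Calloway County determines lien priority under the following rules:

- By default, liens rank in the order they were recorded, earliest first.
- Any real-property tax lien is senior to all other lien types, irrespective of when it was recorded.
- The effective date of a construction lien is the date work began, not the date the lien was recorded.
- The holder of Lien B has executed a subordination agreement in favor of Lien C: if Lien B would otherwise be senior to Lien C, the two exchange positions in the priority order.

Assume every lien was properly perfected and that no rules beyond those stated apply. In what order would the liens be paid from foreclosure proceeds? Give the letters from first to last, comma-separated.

First, effective dates: A is treated as recorded 7/7/2018, the work-commencement date; E is treated as recorded 4/23/2018, the work-commencement date.
B is a real-property tax lien and takes priority over every other lien.
Ordering the rest by effective date: E (4/23/2018), A (7/7/2018), C (9/19/2018), D (10/4/2018).
B is senior to C before the subordination, so the two trade places.

C, E, A, B, D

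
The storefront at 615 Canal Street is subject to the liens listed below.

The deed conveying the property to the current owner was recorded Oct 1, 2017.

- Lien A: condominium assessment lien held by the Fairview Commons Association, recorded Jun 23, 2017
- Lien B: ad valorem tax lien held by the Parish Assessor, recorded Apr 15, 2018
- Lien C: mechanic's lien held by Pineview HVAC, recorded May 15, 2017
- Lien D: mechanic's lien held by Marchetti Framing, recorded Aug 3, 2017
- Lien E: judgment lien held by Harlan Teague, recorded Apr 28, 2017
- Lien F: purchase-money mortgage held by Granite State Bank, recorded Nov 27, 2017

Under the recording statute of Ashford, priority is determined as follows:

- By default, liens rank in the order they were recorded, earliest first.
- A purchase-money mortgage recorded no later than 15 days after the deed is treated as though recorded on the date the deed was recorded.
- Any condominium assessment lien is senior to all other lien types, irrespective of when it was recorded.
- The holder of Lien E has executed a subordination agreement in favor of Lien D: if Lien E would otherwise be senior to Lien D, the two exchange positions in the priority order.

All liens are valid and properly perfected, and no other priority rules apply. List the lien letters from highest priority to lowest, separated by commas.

Effective dates: F was recorded 57 days after the deed, outside the 15-day window, so it keeps its recording date.
A is a condominium assessment lien, so it outranks all other liens regardless of date.
The other liens, earliest effective date first: E (Apr 28, 2017), C (May 15, 2017), D (Aug 3, 2017), F (Nov 27, 2017), B (Apr 15, 2018).
Because E would otherwise rank above D, the subordination swaps them.

A, D, C, E, F, B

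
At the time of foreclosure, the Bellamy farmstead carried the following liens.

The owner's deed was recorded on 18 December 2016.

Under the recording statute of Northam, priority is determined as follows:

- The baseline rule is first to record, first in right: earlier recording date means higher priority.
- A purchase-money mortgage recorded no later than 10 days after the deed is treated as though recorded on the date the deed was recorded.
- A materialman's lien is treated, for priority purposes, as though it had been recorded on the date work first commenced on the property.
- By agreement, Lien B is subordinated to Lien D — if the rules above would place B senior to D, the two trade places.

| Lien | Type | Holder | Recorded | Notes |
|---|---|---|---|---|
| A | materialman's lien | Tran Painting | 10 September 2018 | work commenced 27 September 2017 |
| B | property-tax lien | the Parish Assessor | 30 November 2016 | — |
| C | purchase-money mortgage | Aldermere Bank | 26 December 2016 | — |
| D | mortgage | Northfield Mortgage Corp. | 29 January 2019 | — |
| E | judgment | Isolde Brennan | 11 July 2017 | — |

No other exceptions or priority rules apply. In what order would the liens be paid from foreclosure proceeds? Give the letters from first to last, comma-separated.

Effective dates: A relates back to 27 September 2017 (work commenced); C was recorded within the 10-day window, so its effective date is the deed date 18 December 2016.
Sorted by effective date: B (30 November 2016), C (18 December 2016), E (11 July 2017), A (27 September 2017), D (29 January 2019).
The subordination applies — B was senior to D — so B and D swap.

D, C, E, A, B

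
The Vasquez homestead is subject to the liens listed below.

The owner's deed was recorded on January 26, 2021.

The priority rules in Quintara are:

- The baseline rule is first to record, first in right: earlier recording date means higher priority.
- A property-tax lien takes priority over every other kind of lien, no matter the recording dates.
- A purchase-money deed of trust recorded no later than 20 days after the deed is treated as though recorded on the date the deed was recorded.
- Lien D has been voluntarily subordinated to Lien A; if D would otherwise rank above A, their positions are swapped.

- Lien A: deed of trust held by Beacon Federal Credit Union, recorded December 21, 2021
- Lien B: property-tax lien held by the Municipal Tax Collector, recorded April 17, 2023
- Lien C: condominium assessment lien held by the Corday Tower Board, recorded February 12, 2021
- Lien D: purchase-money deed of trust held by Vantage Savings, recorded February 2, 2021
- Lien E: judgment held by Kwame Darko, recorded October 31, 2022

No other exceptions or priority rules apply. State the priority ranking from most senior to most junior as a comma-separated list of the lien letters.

B, A, C, D, E

First, effective dates: D's effective date is the deed date, January 26, 2021.
B is a property-tax lien and takes priority over every other lien.
Among the remaining liens, by effective date: D (January 26, 2021), C (February 12, 2021), A (December 21, 2021), E (October 31, 2022).
D would otherwise be senior to A, so under the subordination agreement D and A exchange positions.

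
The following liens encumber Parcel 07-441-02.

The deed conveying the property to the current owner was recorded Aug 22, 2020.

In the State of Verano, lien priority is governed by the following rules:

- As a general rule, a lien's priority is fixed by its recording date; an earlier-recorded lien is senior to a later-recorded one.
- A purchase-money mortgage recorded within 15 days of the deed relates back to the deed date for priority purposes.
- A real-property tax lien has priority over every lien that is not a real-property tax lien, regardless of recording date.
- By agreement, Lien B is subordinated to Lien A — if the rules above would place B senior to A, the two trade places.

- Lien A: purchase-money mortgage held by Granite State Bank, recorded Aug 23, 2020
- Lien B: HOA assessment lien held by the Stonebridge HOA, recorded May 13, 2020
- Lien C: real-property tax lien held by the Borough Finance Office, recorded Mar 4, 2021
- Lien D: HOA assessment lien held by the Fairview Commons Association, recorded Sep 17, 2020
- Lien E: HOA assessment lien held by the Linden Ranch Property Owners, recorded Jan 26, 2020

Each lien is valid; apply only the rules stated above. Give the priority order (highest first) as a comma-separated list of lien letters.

C, E, A, B, D

Effective dates after the stated exceptions: A was recorded within the 15-day window, so its effective date is the deed date Aug 22, 2020.
C is a real-property tax lien and takes priority over every other lien.
Remaining liens by effective date: E (Jan 26, 2020), B (May 13, 2020), A (Aug 22, 2020), D (Sep 17, 2020).
Because B would otherwise rank above A, the subordination swaps them.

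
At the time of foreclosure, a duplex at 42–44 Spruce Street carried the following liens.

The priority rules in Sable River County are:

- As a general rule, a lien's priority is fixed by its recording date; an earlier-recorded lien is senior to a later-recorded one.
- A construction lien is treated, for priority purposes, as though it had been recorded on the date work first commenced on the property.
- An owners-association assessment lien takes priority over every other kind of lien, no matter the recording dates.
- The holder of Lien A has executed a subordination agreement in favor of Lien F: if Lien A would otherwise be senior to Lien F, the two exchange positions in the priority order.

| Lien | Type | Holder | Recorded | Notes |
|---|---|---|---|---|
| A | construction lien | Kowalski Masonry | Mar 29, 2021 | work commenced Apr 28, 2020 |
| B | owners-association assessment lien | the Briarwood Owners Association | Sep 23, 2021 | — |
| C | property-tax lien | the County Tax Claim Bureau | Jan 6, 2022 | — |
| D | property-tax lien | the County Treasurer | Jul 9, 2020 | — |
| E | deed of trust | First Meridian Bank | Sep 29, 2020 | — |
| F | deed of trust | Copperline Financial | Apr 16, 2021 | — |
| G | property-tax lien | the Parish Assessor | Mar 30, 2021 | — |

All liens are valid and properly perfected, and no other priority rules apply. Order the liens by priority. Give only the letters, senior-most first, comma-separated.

Effective dates: A relates back to Apr 28, 2020 (work commenced).
B is an owners-association assessment lien and takes priority over every other lien.
The other liens, earliest effective date first: A (Apr 28, 2020), D (Jul 9, 2020), E (Sep 29, 2020), G (Mar 30, 2021), F (Apr 16, 2021), C (Jan 6, 2022).
A is senior to F before the subordination, so the two trade places.

B, F, D, E, G, A, C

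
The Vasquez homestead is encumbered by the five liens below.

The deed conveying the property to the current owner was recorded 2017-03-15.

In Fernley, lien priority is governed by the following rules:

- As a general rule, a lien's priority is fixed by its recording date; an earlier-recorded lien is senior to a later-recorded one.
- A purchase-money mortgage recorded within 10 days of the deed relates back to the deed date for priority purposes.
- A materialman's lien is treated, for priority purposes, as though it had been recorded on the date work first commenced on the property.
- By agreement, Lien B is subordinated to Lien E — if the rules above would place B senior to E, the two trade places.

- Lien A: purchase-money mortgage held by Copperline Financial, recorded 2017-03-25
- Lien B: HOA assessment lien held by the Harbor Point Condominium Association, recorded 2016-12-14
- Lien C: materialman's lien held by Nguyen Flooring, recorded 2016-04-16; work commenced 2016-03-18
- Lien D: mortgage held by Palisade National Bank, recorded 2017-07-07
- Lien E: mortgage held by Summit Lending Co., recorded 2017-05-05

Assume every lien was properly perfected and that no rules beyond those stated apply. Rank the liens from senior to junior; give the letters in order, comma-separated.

C, E, A, B, D

First, effective dates: A was recorded within the 10-day window, so its effective date is the deed date 2017-03-15; C relates back to 2016-03-18 (work commenced).
By effective date: C (2016-03-18), B (2016-12-14), A (2017-03-15), E (2017-05-05), D (2017-07-07).
Because B would otherwise rank above E, the subordination swaps them.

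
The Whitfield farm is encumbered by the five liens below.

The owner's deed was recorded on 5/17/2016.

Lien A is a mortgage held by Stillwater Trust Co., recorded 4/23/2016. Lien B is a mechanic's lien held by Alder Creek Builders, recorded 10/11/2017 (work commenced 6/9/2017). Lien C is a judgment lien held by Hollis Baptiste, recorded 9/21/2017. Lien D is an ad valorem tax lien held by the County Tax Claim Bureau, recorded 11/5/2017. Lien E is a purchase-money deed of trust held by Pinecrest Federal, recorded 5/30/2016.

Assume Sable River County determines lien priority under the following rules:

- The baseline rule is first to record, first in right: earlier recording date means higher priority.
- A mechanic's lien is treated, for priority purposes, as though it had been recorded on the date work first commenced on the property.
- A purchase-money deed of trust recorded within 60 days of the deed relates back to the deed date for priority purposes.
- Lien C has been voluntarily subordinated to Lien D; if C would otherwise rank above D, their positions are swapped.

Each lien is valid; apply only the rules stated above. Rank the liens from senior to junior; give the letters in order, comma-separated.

Adjusting effective dates: B relates back to 6/9/2017 (work commenced); E's effective date is the deed date, 5/17/2016.
By effective date: A (4/23/2016), E (5/17/2016), B (6/9/2017), C (9/21/2017), D (11/5/2017).
Because C would otherwise rank above D, the subordination swaps them.

A, E, B, D, C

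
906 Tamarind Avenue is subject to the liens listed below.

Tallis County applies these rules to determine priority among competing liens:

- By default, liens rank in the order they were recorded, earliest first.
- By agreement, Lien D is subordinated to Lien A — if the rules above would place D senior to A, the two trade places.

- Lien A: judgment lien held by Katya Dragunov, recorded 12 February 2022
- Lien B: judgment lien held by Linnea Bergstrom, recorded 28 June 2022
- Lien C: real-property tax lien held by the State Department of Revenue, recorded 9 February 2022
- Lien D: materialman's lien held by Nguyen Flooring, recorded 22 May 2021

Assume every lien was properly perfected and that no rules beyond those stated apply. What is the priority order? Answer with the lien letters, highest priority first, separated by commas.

A, C, D, B

Ordering by effective date: D (22 May 2021), C (9 February 2022), A (12 February 2022), B (28 June 2022).
D is senior to A before the subordination, so the two trade places.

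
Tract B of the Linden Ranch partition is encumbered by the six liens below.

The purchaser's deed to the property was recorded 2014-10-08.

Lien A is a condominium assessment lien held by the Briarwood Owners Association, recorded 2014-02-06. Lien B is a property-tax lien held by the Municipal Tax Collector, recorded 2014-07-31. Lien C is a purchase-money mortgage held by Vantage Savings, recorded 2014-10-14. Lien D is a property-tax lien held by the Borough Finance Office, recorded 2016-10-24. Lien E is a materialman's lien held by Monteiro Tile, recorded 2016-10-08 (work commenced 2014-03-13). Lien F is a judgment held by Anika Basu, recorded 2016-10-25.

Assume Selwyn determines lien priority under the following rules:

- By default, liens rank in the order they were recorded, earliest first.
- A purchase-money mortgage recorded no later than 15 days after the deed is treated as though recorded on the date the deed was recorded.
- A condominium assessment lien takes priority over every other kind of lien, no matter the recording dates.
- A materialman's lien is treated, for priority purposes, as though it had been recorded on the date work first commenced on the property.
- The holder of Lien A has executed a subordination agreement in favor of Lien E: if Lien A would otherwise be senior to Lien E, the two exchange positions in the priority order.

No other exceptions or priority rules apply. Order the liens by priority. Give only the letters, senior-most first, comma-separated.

E, A, B, C, D, F

First, effective dates: C was recorded within the 15-day window, so its effective date is the deed date 2014-10-08; E is treated as recorded 2014-03-13, the work-commencement date.
As a condominium assessment lien, A is senior to every other lien.
Among the remaining liens, by effective date: E (2014-03-13), B (2014-07-31), C (2014-10-08), D (2016-10-24), F (2016-10-25).
The subordination applies — A was senior to E — so A and E swap.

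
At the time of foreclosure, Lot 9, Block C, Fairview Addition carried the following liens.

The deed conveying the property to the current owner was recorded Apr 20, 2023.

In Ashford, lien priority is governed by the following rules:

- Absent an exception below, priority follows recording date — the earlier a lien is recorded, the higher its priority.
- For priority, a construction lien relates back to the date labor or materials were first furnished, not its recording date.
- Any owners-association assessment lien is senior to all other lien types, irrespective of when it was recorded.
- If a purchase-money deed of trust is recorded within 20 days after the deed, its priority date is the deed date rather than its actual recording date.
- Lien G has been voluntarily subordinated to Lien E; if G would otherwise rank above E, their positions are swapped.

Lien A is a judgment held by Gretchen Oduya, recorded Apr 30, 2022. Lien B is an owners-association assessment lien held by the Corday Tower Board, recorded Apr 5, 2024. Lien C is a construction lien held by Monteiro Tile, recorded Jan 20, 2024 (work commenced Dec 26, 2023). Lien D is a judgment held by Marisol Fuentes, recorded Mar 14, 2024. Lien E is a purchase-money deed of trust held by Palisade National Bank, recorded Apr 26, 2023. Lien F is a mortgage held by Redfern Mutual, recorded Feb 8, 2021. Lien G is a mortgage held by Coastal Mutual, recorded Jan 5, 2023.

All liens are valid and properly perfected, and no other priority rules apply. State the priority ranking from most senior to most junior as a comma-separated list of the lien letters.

Effective dates after the stated exceptions: C is treated as recorded Dec 26, 2023, the work-commencement date; E's effective date is the deed date, Apr 20, 2023.
B is an owners-association assessment lien and takes priority over every other lien.
Remaining liens by effective date: F (Feb 8, 2021), A (Apr 30, 2022), G (Jan 5, 2023), E (Apr 20, 2023), C (Dec 26, 2023), D (Mar 14, 2024).
G is senior to E before the subordination, so the two trade places.

B, F, A, E, G, C, D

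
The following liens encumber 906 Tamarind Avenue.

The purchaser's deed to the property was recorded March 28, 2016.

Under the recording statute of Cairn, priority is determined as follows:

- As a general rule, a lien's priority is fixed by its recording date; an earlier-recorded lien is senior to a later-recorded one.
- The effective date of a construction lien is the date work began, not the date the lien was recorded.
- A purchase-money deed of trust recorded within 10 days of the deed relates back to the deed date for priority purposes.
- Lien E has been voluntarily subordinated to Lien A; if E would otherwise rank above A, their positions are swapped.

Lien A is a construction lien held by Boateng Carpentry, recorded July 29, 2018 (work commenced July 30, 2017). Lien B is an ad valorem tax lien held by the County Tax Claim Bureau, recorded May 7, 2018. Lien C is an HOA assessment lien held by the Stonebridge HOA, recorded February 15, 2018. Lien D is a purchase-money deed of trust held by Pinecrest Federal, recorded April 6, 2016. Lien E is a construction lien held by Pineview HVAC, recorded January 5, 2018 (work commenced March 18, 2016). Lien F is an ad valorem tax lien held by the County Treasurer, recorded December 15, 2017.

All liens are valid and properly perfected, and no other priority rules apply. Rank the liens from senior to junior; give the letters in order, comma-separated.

A, D, E, F, C, B

First, effective dates: A is treated as recorded July 30, 2017, the work-commencement date; D's effective date is the deed date, March 28, 2016; E is treated as recorded March 18, 2016, the work-commencement date.
Ordering by effective date: E (March 18, 2016), D (March 28, 2016), A (July 30, 2017), F (December 15, 2017), C (February 15, 2018), B (May 7, 2018).
The subordination applies — E was senior to A — so E and A swap.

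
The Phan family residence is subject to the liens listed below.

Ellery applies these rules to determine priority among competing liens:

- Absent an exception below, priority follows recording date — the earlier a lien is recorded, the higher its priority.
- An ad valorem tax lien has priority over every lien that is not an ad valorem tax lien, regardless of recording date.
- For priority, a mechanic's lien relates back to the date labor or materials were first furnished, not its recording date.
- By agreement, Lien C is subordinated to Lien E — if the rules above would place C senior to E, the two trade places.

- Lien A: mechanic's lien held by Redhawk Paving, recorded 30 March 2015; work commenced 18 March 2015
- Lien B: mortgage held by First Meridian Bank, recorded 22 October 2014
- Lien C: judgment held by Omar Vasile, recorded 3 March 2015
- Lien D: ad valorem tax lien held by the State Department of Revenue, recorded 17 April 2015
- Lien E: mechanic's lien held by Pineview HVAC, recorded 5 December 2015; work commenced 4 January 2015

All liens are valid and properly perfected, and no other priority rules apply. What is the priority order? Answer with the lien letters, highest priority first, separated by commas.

First, effective dates: A is treated as recorded 18 March 2015, the work-commencement date; E is treated as recorded 4 January 2015, the work-commencement date.
As an ad valorem tax lien, D is senior to every other lien.
Remaining liens by effective date: B (22 October 2014), E (4 January 2015), C (3 March 2015), A (18 March 2015).
C is already junior to E, so the subordination agreement changes nothing.

D, B, E, C, A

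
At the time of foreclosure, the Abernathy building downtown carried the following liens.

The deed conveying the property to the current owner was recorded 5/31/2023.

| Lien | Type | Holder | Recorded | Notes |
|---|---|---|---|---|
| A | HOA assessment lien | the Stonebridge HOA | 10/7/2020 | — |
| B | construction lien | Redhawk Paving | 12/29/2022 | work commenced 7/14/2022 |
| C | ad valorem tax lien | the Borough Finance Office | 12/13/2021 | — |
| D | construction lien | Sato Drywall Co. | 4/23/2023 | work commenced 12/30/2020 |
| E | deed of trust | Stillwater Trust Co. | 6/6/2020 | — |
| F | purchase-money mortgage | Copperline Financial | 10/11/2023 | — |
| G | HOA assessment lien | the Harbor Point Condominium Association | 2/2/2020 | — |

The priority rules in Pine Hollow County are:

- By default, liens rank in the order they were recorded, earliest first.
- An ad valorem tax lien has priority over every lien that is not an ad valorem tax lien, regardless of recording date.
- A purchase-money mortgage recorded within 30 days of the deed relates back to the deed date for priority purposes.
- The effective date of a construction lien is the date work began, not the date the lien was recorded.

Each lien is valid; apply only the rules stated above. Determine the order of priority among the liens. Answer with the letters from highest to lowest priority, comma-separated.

First, effective dates: B is treated as recorded 7/14/2022, the work-commencement date; D's effective date is 12/30/2020, when work began; F was recorded 133 days after the deed, outside the 30-day window, so it keeps its recording date.
C is an ad valorem tax lien, so it outranks all other liens regardless of date.
Among the remaining liens, by effective date: G (2/2/2020), E (6/6/2020), A (10/7/2020), D (12/30/2020), B (7/14/2022), F (10/11/2023).

C, G, E, A, D, B, F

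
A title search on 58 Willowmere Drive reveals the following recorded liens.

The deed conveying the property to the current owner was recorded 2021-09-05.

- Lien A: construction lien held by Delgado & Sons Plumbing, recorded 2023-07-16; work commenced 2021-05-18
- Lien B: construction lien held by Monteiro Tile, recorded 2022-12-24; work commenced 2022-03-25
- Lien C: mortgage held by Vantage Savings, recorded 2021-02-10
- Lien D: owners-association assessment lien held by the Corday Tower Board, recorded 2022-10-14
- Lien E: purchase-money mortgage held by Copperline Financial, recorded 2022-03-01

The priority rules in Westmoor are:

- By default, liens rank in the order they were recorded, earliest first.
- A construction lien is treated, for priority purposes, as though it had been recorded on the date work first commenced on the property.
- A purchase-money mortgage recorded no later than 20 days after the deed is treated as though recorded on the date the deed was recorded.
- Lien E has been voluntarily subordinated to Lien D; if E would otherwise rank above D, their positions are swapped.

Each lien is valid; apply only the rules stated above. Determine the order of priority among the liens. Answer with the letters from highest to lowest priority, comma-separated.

C, A, D, B, E

Effective dates after the stated exceptions: A relates back to 2021-05-18 (work commenced); B's effective date is 2022-03-25, when work began; E missed the 20-day window (177 days after the deed), so its recording date stands.
By effective date, earliest first: C (2021-02-10), A (2021-05-18), E (2022-03-01), B (2022-03-25), D (2022-10-14).
E is senior to D before the subordination, so the two trade places.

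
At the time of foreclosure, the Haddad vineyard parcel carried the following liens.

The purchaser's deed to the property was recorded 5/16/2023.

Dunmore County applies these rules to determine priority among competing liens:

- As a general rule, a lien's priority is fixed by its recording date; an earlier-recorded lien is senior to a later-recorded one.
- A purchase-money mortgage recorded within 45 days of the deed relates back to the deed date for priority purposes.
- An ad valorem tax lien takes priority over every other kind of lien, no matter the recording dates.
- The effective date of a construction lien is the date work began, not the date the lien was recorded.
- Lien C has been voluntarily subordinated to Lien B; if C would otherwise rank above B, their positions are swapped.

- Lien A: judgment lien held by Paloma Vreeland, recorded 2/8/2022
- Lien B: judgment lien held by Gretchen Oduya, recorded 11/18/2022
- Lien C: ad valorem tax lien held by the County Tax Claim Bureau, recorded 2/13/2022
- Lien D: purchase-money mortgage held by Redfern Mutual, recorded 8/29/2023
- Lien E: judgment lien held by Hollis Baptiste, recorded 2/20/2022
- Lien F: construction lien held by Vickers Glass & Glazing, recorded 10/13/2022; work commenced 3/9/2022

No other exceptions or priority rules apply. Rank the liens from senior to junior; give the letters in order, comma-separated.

Adjusting effective dates: D missed the 45-day window (105 days after the deed), so its recording date stands; F is treated as recorded 3/9/2022, the work-commencement date.
C is an ad valorem tax lien and takes priority over every other lien.
The other liens, earliest effective date first: A (2/8/2022), E (2/20/2022), F (3/9/2022), B (11/18/2022), D (8/29/2023).
C is senior to B before the subordination, so the two trade places.

B, A, E, F, C, D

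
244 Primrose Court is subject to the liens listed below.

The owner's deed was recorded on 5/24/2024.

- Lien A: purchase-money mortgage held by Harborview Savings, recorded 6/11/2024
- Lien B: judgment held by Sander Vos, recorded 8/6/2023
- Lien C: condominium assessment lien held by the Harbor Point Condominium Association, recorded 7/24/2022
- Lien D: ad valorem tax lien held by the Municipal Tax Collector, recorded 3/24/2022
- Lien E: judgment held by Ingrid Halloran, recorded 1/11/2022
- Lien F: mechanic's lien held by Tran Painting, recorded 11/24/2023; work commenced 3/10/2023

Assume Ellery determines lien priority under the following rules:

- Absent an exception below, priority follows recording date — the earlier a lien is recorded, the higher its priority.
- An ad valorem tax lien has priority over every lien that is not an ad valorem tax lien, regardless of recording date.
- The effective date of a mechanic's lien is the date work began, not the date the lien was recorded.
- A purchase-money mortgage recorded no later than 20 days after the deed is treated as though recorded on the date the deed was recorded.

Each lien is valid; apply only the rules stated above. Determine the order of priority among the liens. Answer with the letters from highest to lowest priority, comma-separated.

Effective dates after the stated exceptions: A's effective date is the deed date, 5/24/2024; F's effective date is 3/10/2023, when work began.
As an ad valorem tax lien, D is senior to every other lien.
Ordering the rest by effective date: E (1/11/2022), C (7/24/2022), F (3/10/2023), B (8/6/2023), A (5/24/2024).

D, E, C, F, B, A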